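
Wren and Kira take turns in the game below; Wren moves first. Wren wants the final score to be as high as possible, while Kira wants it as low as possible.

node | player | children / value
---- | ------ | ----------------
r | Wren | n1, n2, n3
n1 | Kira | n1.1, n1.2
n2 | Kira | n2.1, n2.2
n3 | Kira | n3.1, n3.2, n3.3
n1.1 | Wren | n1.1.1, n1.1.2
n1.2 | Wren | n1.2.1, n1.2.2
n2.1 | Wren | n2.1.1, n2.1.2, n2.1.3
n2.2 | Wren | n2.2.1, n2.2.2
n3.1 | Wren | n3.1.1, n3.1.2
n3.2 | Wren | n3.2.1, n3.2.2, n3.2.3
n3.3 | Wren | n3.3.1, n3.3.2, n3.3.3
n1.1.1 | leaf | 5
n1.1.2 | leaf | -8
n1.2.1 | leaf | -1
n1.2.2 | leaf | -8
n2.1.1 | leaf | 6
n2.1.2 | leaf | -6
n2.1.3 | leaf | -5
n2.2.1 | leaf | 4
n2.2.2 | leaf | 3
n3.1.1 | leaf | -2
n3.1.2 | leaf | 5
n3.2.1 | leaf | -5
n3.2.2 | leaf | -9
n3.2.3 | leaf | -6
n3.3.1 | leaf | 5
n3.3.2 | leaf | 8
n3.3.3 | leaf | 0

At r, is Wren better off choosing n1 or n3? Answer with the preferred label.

n1.1 (Wren): max(5, -8) = 5
n1.2 (Wren): max(-1, -8) = -1
n1 (Kira): min(5, -1) = -1
n3.1 (Wren): max(-2, 5) = 5
n3.2 (Wren): max(-5, -9, -6) = -5
n3.3 (Wren): max(5, 8, 0) = 8
n3 (Kira): min(5, -5, 8) = -5
Wren prefers the higher value; n1=-1, n3=-5. n1 is better since -1 > -5.

n1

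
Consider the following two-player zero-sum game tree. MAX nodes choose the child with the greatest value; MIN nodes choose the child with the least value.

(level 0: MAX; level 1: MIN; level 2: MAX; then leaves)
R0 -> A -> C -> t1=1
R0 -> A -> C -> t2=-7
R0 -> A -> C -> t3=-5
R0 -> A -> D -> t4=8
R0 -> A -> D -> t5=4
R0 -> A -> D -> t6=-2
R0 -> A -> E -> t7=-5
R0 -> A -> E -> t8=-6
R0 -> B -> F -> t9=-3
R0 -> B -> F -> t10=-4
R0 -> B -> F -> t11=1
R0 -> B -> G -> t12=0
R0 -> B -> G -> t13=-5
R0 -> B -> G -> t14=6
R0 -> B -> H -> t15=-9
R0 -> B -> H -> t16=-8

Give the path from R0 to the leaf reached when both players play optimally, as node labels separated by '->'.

R0 -> A -> E -> t7

C (MAX): max(1, -7, -5) = 1
D (MAX): max(8, 4, -2) = 8
E (MAX): max(-5, -6) = -5
A (MIN): min(1, 8, -5) = -5
F (MAX): max(-3, -4, 1) = 1
G (MAX): max(0, -5, 6) = 6
H (MAX): max(-9, -8) = -8
B (MIN): min(1, 6, -8) = -8
R0 (MAX): max(-5, -8) = -5
At R0, MAX picks A (highest: -5).
At A, MIN picks E (lowest: -5).
At E, MAX picks t7 (highest: -5).
Terminal value -5.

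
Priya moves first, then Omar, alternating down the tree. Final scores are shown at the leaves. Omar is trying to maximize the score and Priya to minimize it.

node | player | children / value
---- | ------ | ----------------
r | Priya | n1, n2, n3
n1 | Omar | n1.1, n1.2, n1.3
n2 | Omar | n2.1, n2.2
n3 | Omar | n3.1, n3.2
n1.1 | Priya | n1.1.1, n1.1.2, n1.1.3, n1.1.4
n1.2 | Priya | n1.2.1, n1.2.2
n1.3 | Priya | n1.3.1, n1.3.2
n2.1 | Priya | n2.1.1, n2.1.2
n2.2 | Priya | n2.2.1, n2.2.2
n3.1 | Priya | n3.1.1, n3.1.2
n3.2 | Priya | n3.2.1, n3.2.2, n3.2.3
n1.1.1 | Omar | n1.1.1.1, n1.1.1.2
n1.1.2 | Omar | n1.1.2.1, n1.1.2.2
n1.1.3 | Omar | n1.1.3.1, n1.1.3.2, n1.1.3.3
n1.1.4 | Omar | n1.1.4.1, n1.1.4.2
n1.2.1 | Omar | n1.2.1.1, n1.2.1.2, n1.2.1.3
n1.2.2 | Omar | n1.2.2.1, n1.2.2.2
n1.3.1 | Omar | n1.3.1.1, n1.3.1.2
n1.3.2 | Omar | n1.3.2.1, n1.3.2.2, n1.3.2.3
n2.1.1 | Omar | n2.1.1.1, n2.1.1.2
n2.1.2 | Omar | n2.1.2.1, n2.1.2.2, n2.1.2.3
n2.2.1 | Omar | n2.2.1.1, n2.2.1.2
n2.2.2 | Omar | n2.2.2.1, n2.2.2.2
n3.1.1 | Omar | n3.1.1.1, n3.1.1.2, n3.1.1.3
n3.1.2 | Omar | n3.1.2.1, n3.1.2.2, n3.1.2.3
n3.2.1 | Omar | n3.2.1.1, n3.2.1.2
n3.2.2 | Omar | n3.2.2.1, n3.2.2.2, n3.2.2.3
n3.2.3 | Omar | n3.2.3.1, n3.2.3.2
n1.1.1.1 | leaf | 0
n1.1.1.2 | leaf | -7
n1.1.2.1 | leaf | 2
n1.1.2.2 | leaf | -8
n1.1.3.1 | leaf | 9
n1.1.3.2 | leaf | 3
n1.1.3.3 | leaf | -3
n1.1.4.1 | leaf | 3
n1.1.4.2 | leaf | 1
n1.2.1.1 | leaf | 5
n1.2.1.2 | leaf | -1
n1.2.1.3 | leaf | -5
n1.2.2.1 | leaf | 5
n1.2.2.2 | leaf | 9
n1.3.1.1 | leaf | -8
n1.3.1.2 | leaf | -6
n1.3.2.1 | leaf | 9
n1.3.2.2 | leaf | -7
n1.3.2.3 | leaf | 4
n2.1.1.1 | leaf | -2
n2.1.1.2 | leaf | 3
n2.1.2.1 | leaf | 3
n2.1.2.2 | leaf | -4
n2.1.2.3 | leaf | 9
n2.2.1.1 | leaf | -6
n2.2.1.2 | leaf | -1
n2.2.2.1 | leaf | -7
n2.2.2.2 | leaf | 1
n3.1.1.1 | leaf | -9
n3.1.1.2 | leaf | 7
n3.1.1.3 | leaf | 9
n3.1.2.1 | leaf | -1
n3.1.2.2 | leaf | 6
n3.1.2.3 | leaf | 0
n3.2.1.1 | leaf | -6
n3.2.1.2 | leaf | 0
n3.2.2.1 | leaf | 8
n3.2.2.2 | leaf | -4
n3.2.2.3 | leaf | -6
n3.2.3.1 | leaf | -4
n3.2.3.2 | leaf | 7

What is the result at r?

n1.1.1 (Omar): max(0, -7) = 0
n1.1.2 (Omar): max(2, -8) = 2
n1.1.3 (Omar): max(9, 3, -3) = 9
n1.1.4 (Omar): max(3, 1) = 3
n1.1 (Priya): min(0, 2, 9, 3) = 0
n1.2.1 (Omar): max(5, -1, -5) = 5
n1.2.2 (Omar): max(5, 9) = 9
n1.2 (Priya): min(5, 9) = 5
n1.3.1 (Omar): max(-8, -6) = -6
n1.3.2 (Omar): max(9, -7, 4) = 9
n1.3 (Priya): min(-6, 9) = -6
n1 (Omar): max(0, 5, -6) = 5
n2.1.1 (Omar): max(-2, 3) = 3
n2.1.2 (Omar): max(3, -4, 9) = 9
n2.1 (Priya): min(3, 9) = 3
n2.2.1 (Omar): max(-6, -1) = -1
n2.2.2 (Omar): max(-7, 1) = 1
n2.2 (Priya): min(-1, 1) = -1
n2 (Omar): max(3, -1) = 3
n3.1.1 (Omar): max(-9, 7, 9) = 9
n3.1.2 (Omar): max(-1, 6, 0) = 6
n3.1 (Priya): min(9, 6) = 6
n3.2.1 (Omar): max(-6, 0) = 0
n3.2.2 (Omar): max(8, -4, -6) = 8
n3.2.3 (Omar): max(-4, 7) = 7
n3.2 (Priya): min(0, 8, 7) = 0
n3 (Omar): max(6, 0) = 6
r (Priya): min(5, 3, 6) = 3

3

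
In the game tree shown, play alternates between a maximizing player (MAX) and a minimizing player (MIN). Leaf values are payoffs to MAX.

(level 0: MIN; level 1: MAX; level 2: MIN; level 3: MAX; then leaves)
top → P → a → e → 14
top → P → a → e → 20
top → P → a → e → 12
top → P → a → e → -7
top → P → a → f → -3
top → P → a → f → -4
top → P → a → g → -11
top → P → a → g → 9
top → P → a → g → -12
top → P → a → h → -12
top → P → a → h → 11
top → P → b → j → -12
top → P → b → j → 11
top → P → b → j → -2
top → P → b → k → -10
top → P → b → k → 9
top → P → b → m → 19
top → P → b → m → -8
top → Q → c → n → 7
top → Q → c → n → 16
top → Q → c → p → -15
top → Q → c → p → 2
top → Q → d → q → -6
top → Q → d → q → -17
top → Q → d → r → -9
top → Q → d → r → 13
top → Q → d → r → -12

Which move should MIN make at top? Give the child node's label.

Q

e (MAX): max(14, 20, 12, -7) = 20
f (MAX): max(-3, -4) = -3
g (MAX): max(-11, 9, -12) = 9
h (MAX): max(-12, 11) = 11
a (MIN): min(20, -3, 9, 11) = -3
j (MAX): max(-12, 11, -2) = 11
k (MAX): max(-10, 9) = 9
m (MAX): max(19, -8) = 19
b (MIN): min(11, 9, 19) = 9
P (MAX): max(-3, 9) = 9
n (MAX): max(7, 16) = 16
p (MAX): max(-15, 2) = 2
c (MIN): min(16, 2) = 2
q (MAX): max(-6, -17) = -6
r (MAX): max(-9, 13, -12) = 13
d (MIN): min(-6, 13) = -6
Q (MAX): max(2, -6) = 2
top (MIN): min(9, 2) = 2
MIN at top wants the lowest of {P=9, Q=2}, so chooses Q.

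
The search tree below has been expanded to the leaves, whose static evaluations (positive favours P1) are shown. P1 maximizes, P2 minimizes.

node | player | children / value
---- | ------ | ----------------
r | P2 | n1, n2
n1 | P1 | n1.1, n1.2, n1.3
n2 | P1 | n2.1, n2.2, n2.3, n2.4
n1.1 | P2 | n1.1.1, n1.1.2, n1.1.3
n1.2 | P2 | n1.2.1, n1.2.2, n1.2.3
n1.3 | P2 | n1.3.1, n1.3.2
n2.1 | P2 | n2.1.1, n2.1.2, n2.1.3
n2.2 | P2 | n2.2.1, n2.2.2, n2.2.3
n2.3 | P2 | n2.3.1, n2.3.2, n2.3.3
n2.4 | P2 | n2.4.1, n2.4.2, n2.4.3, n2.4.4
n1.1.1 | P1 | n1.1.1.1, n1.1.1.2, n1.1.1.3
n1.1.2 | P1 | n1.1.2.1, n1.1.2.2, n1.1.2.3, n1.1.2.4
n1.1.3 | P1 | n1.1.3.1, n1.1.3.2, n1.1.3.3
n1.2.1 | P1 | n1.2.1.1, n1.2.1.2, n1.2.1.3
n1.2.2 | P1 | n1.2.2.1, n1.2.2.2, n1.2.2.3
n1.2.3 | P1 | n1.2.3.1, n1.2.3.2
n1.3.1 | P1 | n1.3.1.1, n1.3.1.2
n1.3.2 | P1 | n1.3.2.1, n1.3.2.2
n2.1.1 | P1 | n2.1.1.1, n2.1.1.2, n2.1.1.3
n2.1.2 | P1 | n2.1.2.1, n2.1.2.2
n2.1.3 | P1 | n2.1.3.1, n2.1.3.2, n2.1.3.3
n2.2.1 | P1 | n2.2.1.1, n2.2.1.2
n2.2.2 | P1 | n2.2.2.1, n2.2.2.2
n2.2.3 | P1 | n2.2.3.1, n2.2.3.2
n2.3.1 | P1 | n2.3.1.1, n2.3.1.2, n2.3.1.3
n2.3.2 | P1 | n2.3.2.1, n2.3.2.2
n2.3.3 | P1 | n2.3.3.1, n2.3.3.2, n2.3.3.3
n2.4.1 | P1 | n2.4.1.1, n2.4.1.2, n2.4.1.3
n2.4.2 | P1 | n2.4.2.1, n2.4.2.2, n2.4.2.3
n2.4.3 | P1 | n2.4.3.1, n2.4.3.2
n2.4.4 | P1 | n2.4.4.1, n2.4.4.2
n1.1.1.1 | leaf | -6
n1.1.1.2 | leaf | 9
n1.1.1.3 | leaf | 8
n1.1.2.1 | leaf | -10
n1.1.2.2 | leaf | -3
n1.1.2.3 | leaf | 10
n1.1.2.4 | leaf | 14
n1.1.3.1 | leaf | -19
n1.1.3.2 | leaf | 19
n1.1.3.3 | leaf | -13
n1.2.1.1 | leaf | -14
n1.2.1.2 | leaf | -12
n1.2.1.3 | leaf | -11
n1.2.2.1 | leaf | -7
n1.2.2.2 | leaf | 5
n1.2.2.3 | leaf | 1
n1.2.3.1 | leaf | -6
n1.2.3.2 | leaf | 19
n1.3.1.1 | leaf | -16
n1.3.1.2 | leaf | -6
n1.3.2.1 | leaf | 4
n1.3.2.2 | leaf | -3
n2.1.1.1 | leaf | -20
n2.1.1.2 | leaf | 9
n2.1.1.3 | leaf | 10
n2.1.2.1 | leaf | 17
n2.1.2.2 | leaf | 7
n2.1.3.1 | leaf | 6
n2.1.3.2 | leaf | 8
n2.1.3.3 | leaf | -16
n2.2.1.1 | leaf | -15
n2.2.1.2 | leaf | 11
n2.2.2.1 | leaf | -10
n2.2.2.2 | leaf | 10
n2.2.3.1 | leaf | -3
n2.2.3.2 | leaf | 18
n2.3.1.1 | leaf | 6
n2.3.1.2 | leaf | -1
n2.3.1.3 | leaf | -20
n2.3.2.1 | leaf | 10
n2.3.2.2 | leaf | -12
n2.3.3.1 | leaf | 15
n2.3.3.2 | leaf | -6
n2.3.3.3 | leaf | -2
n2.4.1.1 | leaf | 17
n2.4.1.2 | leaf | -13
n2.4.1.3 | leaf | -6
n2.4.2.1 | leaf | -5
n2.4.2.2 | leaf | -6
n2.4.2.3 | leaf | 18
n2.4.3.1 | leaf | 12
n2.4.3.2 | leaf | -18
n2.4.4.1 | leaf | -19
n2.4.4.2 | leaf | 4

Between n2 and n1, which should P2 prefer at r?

n2.1.1 (P1): max(-20, 9, 10) = 10
n2.1.2 (P1): max(17, 7) = 17
n2.1.3 (P1): max(6, 8, -16) = 8
n2.1 (P2): min(10, 17, 8) = 8
n2.2.1 (P1): max(-15, 11) = 11
n2.2.2 (P1): max(-10, 10) = 10
n2.2.3 (P1): max(-3, 18) = 18
n2.2 (P2): min(11, 10, 18) = 10
n2.3.1 (P1): max(6, -1, -20) = 6
n2.3.2 (P1): max(10, -12) = 10
n2.3.3 (P1): max(15, -6, -2) = 15
n2.3 (P2): min(6, 10, 15) = 6
n2.4.1 (P1): max(17, -13, -6) = 17
n2.4.2 (P1): max(-5, -6, 18) = 18
n2.4.3 (P1): max(12, -18) = 12
n2.4.4 (P1): max(-19, 4) = 4
n2.4 (P2): min(17, 18, 12, 4) = 4
n2 (P1): max(8, 10, 6, 4) = 10
n1.1.1 (P1): max(-6, 9, 8) = 9
n1.1.2 (P1): max(-10, -3, 10, 14) = 14
n1.1.3 (P1): max(-19, 19, -13) = 19
n1.1 (P2): min(9, 14, 19) = 9
n1.2.1 (P1): max(-14, -12, -11) = -11
n1.2.2 (P1): max(-7, 5, 1) = 5
n1.2.3 (P1): max(-6, 19) = 19
n1.2 (P2): min(-11, 5, 19) = -11
n1.3.1 (P1): max(-16, -6) = -6
n1.3.2 (P1): max(4, -3) = 4
n1.3 (P2): min(-6, 4) = -6
n1 (P1): max(9, -11, -6) = 9
P2 prefers the lower value; n2=10, n1=9. n1 is better since 9 < 10.

n1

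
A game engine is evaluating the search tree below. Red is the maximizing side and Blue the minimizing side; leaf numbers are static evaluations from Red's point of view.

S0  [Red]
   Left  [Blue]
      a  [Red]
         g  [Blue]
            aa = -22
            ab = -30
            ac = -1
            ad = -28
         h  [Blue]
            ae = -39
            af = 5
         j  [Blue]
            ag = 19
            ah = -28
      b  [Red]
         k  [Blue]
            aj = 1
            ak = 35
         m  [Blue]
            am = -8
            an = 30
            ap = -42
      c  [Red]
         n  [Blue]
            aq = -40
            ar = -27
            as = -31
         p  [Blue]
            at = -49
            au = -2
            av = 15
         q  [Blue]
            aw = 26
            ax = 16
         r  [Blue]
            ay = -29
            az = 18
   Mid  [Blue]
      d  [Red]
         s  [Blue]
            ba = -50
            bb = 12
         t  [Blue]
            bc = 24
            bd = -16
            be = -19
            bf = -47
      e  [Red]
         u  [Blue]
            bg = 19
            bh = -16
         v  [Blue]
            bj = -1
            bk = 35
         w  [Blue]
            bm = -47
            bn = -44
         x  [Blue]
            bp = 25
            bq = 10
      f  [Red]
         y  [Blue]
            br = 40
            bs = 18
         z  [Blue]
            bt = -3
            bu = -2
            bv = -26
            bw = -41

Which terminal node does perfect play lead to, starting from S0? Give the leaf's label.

ah

g (Blue): min(-22, -30, -1, -28) = -30
h (Blue): min(-39, 5) = -39
j (Blue): min(19, -28) = -28
a (Red): max(-30, -39, -28) = -28
k (Blue): min(1, 35) = 1
m (Blue): min(-8, 30, -42) = -42
b (Red): max(1, -42) = 1
n (Blue): min(-40, -27, -31) = -40
p (Blue): min(-49, -2, 15) = -49
q (Blue): min(26, 16) = 16
r (Blue): min(-29, 18) = -29
c (Red): max(-40, -49, 16, -29) = 16
Left (Blue): min(-28, 1, 16) = -28
s (Blue): min(-50, 12) = -50
t (Blue): min(24, -16, -19, -47) = -47
d (Red): max(-50, -47) = -47
u (Blue): min(19, -16) = -16
v (Blue): min(-1, 35) = -1
w (Blue): min(-47, -44) = -47
x (Blue): min(25, 10) = 10
e (Red): max(-16, -1, -47, 10) = 10
y (Blue): min(40, 18) = 18
z (Blue): min(-3, -2, -26, -41) = -41
f (Red): max(18, -41) = 18
Mid (Blue): min(-47, 10, 18) = -47
S0 (Red): max(-28, -47) = -28
At S0, Red picks Left (highest: -28).
At Left, Blue picks a (lowest: -28).
At a, Red picks j (highest: -28).
At j, Blue picks ah (lowest: -28).
Terminal value -28.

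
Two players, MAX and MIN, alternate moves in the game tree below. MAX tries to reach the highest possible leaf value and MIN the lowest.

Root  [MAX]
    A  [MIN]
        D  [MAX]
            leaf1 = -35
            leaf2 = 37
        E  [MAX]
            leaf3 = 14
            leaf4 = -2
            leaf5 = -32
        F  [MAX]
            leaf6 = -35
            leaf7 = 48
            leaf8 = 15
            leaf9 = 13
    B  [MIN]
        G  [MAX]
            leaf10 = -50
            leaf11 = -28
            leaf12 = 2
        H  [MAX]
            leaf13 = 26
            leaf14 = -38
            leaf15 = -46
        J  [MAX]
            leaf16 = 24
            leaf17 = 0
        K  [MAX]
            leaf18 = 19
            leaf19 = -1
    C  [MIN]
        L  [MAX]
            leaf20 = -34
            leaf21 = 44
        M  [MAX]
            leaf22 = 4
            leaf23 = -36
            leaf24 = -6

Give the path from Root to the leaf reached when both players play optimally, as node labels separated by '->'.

Root -> A -> E -> leaf3

D (MAX): max(-35, 37) = 37
E (MAX): max(14, -2, -32) = 14
F (MAX): max(-35, 48, 15, 13) = 48
A (MIN): min(37, 14, 48) = 14
G (MAX): max(-50, -28, 2) = 2
H (MAX): max(26, -38, -46) = 26
J (MAX): max(24, 0) = 24
K (MAX): max(19, -1) = 19
B (MIN): min(2, 26, 24, 19) = 2
L (MAX): max(-34, 44) = 44
M (MAX): max(4, -36, -6) = 4
C (MIN): min(44, 4) = 4
Root (MAX): max(14, 2, 4) = 14
At Root, MAX picks A (highest: 14).
At A, MIN picks E (lowest: 14).
At E, MAX picks leaf3 (highest: 14).
Terminal value 14.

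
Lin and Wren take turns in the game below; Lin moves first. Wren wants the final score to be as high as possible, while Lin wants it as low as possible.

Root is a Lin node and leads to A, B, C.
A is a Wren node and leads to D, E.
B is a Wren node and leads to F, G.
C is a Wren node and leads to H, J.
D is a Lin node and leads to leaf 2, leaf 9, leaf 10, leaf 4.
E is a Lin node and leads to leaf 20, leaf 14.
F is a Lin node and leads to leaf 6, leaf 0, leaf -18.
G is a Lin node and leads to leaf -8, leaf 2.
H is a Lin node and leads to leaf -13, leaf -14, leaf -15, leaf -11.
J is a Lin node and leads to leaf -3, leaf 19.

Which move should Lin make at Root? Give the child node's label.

B

D (Lin): min(2, 9, 10, 4) = 2
E (Lin): min(20, 14) = 14
A (Wren): max(2, 14) = 14
F (Lin): min(6, 0, -18) = -18
G (Lin): min(-8, 2) = -8
B (Wren): max(-18, -8) = -8
H (Lin): min(-13, -14, -15, -11) = -15
J (Lin): min(-3, 19) = -3
C (Wren): max(-15, -3) = -3
Root (Lin): min(14, -8, -3) = -8
Lin at Root wants the lowest of {A=14, B=-8, C=-3}, so chooses B.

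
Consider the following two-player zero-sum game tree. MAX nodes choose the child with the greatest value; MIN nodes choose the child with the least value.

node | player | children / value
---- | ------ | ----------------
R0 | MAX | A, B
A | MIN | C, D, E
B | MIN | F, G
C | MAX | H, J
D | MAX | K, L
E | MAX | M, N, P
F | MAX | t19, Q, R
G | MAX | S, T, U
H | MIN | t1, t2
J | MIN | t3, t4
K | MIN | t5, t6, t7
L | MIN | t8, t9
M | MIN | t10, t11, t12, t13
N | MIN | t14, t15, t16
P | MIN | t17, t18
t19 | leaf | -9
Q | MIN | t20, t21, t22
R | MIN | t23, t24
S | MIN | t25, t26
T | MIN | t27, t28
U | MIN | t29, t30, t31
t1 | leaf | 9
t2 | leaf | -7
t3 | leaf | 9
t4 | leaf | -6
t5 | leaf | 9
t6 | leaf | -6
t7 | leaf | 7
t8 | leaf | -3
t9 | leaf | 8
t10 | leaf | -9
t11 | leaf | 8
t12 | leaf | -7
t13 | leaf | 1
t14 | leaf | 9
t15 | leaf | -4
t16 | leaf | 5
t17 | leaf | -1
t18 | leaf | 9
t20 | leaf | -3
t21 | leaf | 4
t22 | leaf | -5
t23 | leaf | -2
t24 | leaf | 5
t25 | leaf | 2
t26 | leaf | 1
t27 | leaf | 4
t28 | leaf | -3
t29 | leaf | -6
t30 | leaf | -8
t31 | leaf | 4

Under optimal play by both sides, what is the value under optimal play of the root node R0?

H (MIN): min(9, -7) = -7
J (MIN): min(9, -6) = -6
C (MAX): max(-7, -6) = -6
K (MIN): min(9, -6, 7) = -6
L (MIN): min(-3, 8) = -3
D (MAX): max(-6, -3) = -3
M (MIN): min(-9, 8, -7, 1) = -9
N (MIN): min(9, -4, 5) = -4
P (MIN): min(-1, 9) = -1
E (MAX): max(-9, -4, -1) = -1
A (MIN): min(-6, -3, -1) = -6
Q (MIN): min(-3, 4, -5) = -5
R (MIN): min(-2, 5) = -2
F (MAX): max(-9, -5, -2) = -2
S (MIN): min(2, 1) = 1
T (MIN): min(4, -3) = -3
U (MIN): min(-6, -8, 4) = -8
G (MAX): max(1, -3, -8) = 1
B (MIN): min(-2, 1) = -2
R0 (MAX): max(-6, -2) = -2

-2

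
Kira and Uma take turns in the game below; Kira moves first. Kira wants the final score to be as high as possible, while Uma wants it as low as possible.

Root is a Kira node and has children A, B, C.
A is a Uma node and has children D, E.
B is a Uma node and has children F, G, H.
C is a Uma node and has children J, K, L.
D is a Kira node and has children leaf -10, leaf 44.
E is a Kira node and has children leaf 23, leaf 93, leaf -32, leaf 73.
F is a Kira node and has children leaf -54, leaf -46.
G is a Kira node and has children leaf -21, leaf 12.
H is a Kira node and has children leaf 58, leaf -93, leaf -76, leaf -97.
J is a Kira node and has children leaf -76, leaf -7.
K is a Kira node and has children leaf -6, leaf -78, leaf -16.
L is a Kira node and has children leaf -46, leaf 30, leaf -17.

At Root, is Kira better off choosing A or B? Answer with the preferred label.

A

D (Kira): max(-10, 44) = 44
E (Kira): max(23, 93, -32, 73) = 93
A (Uma): min(44, 93) = 44
F (Kira): max(-54, -46) = -46
G (Kira): max(-21, 12) = 12
H (Kira): max(58, -93, -76, -97) = 58
B (Uma): min(-46, 12, 58) = -46
Kira prefers the higher value; A=44, B=-46. A is better since 44 > -46.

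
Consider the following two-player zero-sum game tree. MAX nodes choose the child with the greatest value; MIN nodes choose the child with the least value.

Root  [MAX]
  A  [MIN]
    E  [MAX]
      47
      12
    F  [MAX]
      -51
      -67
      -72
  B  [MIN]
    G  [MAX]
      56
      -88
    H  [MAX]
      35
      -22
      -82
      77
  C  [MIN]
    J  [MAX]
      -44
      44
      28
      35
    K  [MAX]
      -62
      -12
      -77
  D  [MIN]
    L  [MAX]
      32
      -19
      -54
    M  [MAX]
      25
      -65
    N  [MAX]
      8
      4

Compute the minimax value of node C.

-12

J (MAX): max(-44, 44, 28, 35) = 44
K (MAX): max(-62, -12, -77) = -12
C (MIN): min(44, -12) = -12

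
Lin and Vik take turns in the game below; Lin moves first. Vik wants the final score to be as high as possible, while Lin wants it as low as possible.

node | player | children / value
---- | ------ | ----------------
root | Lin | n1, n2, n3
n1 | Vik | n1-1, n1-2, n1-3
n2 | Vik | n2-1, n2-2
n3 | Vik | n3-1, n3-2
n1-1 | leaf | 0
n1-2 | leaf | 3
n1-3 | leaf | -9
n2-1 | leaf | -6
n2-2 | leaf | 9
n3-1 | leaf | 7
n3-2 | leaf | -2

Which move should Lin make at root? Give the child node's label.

n1 (Vik): max(0, 3, -9) = 3
n2 (Vik): max(-6, 9) = 9
n3 (Vik): max(7, -2) = 7
root (Lin): min(3, 9, 7) = 3
Lin at root wants the lowest of {n1=3, n2=9, n3=7}, so chooses n1.

n1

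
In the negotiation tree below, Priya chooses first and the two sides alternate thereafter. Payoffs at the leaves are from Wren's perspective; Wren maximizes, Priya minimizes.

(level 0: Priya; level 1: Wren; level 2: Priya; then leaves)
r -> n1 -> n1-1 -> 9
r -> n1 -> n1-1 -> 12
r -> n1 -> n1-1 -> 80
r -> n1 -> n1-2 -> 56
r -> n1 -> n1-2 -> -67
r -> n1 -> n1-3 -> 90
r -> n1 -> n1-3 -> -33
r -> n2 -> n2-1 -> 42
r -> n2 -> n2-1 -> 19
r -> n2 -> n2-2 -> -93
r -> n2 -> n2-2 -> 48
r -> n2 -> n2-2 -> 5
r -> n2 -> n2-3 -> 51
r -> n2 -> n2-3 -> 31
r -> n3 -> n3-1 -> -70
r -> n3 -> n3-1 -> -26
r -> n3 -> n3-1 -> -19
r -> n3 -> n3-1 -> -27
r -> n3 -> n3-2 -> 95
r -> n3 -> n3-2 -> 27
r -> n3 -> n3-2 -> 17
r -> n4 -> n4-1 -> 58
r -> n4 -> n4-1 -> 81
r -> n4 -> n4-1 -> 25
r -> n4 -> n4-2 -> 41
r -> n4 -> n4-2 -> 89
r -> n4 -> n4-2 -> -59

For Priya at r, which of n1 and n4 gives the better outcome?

n1

n1-1 (Priya): min(9, 12, 80) = 9
n1-2 (Priya): min(56, -67) = -67
n1-3 (Priya): min(90, -33) = -33
n1 (Wren): max(9, -67, -33) = 9
n4-1 (Priya): min(58, 81, 25) = 25
n4-2 (Priya): min(41, 89, -59) = -59
n4 (Wren): max(25, -59) = 25
Priya prefers the lower value; n1=9, n4=25. n1 is better since 9 < 25.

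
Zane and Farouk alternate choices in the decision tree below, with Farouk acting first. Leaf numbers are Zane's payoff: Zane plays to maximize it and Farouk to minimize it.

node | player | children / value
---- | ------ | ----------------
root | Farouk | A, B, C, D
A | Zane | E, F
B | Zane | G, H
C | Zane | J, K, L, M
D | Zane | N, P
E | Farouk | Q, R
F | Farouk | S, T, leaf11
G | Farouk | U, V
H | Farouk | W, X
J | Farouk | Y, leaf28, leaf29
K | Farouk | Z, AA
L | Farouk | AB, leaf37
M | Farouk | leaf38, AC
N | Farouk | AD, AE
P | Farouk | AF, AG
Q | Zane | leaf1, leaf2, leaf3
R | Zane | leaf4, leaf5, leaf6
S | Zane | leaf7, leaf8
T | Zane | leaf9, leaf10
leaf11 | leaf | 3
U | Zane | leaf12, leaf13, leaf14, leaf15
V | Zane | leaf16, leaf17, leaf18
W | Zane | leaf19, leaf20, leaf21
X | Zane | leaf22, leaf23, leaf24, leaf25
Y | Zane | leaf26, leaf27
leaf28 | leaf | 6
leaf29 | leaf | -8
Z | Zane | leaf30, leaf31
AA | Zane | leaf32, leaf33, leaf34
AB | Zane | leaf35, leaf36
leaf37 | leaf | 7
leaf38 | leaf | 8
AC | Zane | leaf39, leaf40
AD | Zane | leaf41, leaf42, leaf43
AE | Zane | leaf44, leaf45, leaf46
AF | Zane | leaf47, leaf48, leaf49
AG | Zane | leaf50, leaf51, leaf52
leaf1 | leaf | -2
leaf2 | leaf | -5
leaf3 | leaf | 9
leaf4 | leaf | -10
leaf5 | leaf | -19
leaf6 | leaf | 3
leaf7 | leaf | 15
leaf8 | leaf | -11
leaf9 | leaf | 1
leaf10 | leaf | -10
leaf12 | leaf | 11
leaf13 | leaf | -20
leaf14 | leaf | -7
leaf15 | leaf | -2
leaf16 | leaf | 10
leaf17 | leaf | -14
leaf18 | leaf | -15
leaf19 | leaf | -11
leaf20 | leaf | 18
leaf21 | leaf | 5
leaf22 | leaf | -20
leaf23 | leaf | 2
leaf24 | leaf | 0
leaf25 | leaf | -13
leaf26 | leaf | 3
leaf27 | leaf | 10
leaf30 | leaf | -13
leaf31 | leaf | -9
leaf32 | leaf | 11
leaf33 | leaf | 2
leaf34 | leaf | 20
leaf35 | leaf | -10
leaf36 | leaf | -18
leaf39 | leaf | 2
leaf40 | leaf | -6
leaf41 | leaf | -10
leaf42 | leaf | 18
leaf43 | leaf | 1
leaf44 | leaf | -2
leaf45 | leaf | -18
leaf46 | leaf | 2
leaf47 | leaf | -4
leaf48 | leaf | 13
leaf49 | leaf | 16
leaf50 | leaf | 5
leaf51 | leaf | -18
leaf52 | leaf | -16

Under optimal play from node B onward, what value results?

U (Zane): max(11, -20, -7, -2) = 11
V (Zane): max(10, -14, -15) = 10
G (Farouk): min(11, 10) = 10
W (Zane): max(-11, 18, 5) = 18
X (Zane): max(-20, 2, 0, -13) = 2
H (Farouk): min(18, 2) = 2
B (Zane): max(10, 2) = 10

10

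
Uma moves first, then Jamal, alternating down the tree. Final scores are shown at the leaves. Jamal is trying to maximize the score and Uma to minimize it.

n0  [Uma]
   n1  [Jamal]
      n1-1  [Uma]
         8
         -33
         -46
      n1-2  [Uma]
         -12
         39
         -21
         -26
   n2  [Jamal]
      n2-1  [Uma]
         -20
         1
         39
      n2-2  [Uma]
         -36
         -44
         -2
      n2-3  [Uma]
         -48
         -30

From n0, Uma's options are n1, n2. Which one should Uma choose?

n1-1 (Uma): min(8, -33, -46) = -46
n1-2 (Uma): min(-12, 39, -21, -26) = -26
n1 (Jamal): max(-46, -26) = -26
n2-1 (Uma): min(-20, 1, 39) = -20
n2-2 (Uma): min(-36, -44, -2) = -44
n2-3 (Uma): min(-48, -30) = -48
n2 (Jamal): max(-20, -44, -48) = -20
n0 (Uma): min(-26, -20) = -26
Uma at n0 wants the lowest of {n1=-26, n2=-20}, so chooses n1.

n1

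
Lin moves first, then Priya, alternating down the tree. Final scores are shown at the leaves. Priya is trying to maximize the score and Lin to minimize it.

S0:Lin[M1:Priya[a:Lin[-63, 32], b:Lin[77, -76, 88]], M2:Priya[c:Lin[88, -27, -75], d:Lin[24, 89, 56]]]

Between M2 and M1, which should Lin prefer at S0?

M1

c (Lin): min(88, -27, -75) = -75
d (Lin): min(24, 89, 56) = 24
M2 (Priya): max(-75, 24) = 24
a (Lin): min(-63, 32) = -63
b (Lin): min(77, -76, 88) = -76
M1 (Priya): max(-63, -76) = -63
Lin prefers the lower value; M2=24, M1=-63. M1 is better since -63 < 24.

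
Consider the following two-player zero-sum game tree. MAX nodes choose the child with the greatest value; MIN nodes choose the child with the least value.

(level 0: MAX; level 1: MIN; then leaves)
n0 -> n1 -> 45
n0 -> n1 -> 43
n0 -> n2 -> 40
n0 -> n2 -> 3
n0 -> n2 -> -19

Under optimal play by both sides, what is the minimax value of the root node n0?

43

n1 (MIN): min(45, 43) = 43
n2 (MIN): min(40, 3, -19) = -19
n0 (MAX): max(43, -19) = 43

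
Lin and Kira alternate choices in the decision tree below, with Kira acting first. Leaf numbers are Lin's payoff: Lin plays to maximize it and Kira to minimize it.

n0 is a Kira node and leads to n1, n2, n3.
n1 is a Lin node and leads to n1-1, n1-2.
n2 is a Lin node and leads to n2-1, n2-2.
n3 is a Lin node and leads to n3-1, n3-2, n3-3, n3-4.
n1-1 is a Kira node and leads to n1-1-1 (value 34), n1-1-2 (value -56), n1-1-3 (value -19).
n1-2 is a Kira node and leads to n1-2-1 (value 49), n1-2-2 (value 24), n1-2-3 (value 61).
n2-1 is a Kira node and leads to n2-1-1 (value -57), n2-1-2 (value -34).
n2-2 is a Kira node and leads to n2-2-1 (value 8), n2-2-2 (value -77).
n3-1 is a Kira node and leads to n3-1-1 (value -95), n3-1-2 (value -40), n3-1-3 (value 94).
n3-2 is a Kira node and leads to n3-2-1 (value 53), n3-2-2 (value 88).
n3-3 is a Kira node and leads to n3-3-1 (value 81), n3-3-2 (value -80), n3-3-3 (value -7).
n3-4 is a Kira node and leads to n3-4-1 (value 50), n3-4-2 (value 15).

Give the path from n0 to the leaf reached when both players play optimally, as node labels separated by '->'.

n1-1 (Kira): min(34, -56, -19) = -56
n1-2 (Kira): min(49, 24, 61) = 24
n1 (Lin): max(-56, 24) = 24
n2-1 (Kira): min(-57, -34) = -57
n2-2 (Kira): min(8, -77) = -77
n2 (Lin): max(-57, -77) = -57
n3-1 (Kira): min(-95, -40, 94) = -95
n3-2 (Kira): min(53, 88) = 53
n3-3 (Kira): min(81, -80, -7) = -80
n3-4 (Kira): min(50, 15) = 15
n3 (Lin): max(-95, 53, -80, 15) = 53
n0 (Kira): min(24, -57, 53) = -57
At n0, Kira picks n2 (lowest: -57).
At n2, Lin picks n2-1 (highest: -57).
At n2-1, Kira picks n2-1-1 (lowest: -57).
Terminal value -57.

n0 -> n2 -> n2-1 -> n2-1-1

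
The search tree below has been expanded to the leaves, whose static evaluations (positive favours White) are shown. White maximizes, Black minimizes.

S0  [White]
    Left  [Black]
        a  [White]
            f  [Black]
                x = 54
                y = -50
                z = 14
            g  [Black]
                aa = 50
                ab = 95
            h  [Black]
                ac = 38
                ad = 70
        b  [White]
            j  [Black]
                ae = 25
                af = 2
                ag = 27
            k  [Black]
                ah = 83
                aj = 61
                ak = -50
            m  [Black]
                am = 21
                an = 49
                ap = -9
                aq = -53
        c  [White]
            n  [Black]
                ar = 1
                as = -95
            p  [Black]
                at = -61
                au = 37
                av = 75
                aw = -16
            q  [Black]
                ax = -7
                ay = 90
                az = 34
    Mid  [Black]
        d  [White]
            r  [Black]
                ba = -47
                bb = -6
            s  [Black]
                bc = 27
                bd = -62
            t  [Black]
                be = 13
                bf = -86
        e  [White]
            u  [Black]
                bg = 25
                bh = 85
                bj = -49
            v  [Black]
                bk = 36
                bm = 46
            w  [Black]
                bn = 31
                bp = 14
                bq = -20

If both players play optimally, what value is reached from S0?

f (Black): min(54, -50, 14) = -50
g (Black): min(50, 95) = 50
h (Black): min(38, 70) = 38
a (White): max(-50, 50, 38) = 50
j (Black): min(25, 2, 27) = 2
k (Black): min(83, 61, -50) = -50
m (Black): min(21, 49, -9, -53) = -53
b (White): max(2, -50, -53) = 2
n (Black): min(1, -95) = -95
p (Black): min(-61, 37, 75, -16) = -61
q (Black): min(-7, 90, 34) = -7
c (White): max(-95, -61, -7) = -7
Left (Black): min(50, 2, -7) = -7
r (Black): min(-47, -6) = -47
s (Black): min(27, -62) = -62
t (Black): min(13, -86) = -86
d (White): max(-47, -62, -86) = -47
u (Black): min(25, 85, -49) = -49
v (Black): min(36, 46) = 36
w (Black): min(31, 14, -20) = -20
e (White): max(-49, 36, -20) = 36
Mid (Black): min(-47, 36) = -47
S0 (White): max(-7, -47) = -7

-7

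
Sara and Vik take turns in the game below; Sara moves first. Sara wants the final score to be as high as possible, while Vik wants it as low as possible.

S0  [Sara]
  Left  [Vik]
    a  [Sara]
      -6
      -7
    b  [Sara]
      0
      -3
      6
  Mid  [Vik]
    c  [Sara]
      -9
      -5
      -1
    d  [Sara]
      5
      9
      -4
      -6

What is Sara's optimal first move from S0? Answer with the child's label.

Mid

a (Sara): max(-6, -7) = -6
b (Sara): max(0, -3, 6) = 6
Left (Vik): min(-6, 6) = -6
c (Sara): max(-9, -5, -1) = -1
d (Sara): max(5, 9, -4, -6) = 9
Mid (Vik): min(-1, 9) = -1
S0 (Sara): max(-6, -1) = -1
Sara at S0 wants the highest of {Left=-6, Mid=-1}, so chooses Mid.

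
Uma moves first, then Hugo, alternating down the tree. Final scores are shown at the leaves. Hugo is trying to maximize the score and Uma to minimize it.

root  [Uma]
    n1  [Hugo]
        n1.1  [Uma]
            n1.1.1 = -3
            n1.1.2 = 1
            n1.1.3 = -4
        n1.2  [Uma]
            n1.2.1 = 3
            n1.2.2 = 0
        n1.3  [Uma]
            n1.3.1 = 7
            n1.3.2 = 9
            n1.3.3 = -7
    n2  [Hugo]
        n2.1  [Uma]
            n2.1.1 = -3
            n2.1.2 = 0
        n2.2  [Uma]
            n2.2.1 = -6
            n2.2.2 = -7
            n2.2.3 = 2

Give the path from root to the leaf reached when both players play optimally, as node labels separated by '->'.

root -> n2 -> n2.1 -> n2.1.1

n1.1 (Uma): min(-3, 1, -4) = -4
n1.2 (Uma): min(3, 0) = 0
n1.3 (Uma): min(7, 9, -7) = -7
n1 (Hugo): max(-4, 0, -7) = 0
n2.1 (Uma): min(-3, 0) = -3
n2.2 (Uma): min(-6, -7, 2) = -7
n2 (Hugo): max(-3, -7) = -3
root (Uma): min(0, -3) = -3
At root, Uma picks n2 (lowest: -3).
At n2, Hugo picks n2.1 (highest: -3).
At n2.1, Uma picks n2.1.1 (lowest: -3).
Terminal value -3.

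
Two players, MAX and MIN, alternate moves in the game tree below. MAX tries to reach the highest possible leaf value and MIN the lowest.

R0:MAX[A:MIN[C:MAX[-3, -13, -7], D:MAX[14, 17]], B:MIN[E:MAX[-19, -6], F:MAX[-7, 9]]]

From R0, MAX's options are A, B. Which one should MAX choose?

A

C (MAX): max(-3, -13, -7) = -3
D (MAX): max(14, 17) = 17
A (MIN): min(-3, 17) = -3
E (MAX): max(-19, -6) = -6
F (MAX): max(-7, 9) = 9
B (MIN): min(-6, 9) = -6
R0 (MAX): max(-3, -6) = -3
MAX at R0 wants the highest of {A=-3, B=-6}, so chooses A.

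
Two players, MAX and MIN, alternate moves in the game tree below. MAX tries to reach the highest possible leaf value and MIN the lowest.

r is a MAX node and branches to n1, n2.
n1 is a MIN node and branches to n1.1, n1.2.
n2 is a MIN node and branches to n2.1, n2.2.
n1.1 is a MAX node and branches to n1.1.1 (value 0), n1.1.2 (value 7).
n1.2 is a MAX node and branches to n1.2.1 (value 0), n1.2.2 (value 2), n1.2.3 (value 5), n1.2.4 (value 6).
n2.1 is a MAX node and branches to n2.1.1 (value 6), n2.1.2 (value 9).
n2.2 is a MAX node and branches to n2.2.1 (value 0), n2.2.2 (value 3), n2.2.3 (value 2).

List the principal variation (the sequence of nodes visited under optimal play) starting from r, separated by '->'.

r -> n1 -> n1.2 -> n1.2.4

n1.1 (MAX): max(0, 7) = 7
n1.2 (MAX): max(0, 2, 5, 6) = 6
n1 (MIN): min(7, 6) = 6
n2.1 (MAX): max(6, 9) = 9
n2.2 (MAX): max(0, 3, 2) = 3
n2 (MIN): min(9, 3) = 3
r (MAX): max(6, 3) = 6
At r, MAX picks n1 (highest: 6).
At n1, MIN picks n1.2 (lowest: 6).
At n1.2, MAX picks n1.2.4 (highest: 6).
Terminal value 6.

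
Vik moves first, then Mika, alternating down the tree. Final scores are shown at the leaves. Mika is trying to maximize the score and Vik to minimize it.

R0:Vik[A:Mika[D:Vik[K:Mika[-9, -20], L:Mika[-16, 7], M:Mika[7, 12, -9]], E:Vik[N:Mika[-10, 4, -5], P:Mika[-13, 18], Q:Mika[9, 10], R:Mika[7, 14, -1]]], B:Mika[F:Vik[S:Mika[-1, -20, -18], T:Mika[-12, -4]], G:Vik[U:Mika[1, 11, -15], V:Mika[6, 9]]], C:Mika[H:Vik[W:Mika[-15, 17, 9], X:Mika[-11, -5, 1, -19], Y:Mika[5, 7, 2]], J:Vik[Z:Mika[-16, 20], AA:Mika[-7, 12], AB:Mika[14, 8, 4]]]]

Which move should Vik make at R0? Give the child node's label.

K (Mika): max(-9, -20) = -9
L (Mika): max(-16, 7) = 7
M (Mika): max(7, 12, -9) = 12
D (Vik): min(-9, 7, 12) = -9
N (Mika): max(-10, 4, -5) = 4
P (Mika): max(-13, 18) = 18
Q (Mika): max(9, 10) = 10
R (Mika): max(7, 14, -1) = 14
E (Vik): min(4, 18, 10, 14) = 4
A (Mika): max(-9, 4) = 4
S (Mika): max(-1, -20, -18) = -1
T (Mika): max(-12, -4) = -4
F (Vik): min(-1, -4) = -4
U (Mika): max(1, 11, -15) = 11
V (Mika): max(6, 9) = 9
G (Vik): min(11, 9) = 9
B (Mika): max(-4, 9) = 9
W (Mika): max(-15, 17, 9) = 17
X (Mika): max(-11, -5, 1, -19) = 1
Y (Mika): max(5, 7, 2) = 7
H (Vik): min(17, 1, 7) = 1
Z (Mika): max(-16, 20) = 20
AA (Mika): max(-7, 12) = 12
AB (Mika): max(14, 8, 4) = 14
J (Vik): min(20, 12, 14) = 12
C (Mika): max(1, 12) = 12
R0 (Vik): min(4, 9, 12) = 4
Vik at R0 wants the lowest of {A=4, B=9, C=12}, so chooses A.

A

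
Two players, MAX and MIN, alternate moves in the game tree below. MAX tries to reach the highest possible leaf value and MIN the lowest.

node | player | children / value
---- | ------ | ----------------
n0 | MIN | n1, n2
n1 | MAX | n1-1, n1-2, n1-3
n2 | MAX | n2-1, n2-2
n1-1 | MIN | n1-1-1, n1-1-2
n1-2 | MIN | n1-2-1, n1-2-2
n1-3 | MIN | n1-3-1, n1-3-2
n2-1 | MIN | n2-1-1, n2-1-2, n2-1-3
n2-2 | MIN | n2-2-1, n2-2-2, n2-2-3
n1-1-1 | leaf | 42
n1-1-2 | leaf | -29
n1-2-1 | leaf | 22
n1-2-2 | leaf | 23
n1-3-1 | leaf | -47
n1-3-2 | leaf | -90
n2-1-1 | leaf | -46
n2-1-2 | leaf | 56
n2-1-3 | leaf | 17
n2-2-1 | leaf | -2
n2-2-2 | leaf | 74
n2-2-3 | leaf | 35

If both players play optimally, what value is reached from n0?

-2

n1-1 (MIN): min(42, -29) = -29
n1-2 (MIN): min(22, 23) = 22
n1-3 (MIN): min(-47, -90) = -90
n1 (MAX): max(-29, 22, -90) = 22
n2-1 (MIN): min(-46, 56, 17) = -46
n2-2 (MIN): min(-2, 74, 35) = -2
n2 (MAX): max(-46, -2) = -2
n0 (MIN): min(22, -2) = -2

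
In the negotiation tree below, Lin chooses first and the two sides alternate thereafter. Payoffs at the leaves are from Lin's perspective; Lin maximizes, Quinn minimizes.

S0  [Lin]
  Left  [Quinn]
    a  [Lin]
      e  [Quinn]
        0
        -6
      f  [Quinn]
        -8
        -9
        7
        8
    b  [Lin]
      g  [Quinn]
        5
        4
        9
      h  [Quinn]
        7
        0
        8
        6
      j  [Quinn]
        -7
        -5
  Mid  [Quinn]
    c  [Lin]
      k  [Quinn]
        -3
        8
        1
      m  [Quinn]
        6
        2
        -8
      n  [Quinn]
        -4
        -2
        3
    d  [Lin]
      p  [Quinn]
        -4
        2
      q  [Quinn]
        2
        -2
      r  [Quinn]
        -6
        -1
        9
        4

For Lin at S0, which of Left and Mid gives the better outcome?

Mid

e (Quinn): min(0, -6) = -6
f (Quinn): min(-8, -9, 7, 8) = -9
a (Lin): max(-6, -9) = -6
g (Quinn): min(5, 4, 9) = 4
h (Quinn): min(7, 0, 8, 6) = 0
j (Quinn): min(-7, -5) = -7
b (Lin): max(4, 0, -7) = 4
Left (Quinn): min(-6, 4) = -6
k (Quinn): min(-3, 8, 1) = -3
m (Quinn): min(6, 2, -8) = -8
n (Quinn): min(-4, -2, 3) = -4
c (Lin): max(-3, -8, -4) = -3
p (Quinn): min(-4, 2) = -4
q (Quinn): min(2, -2) = -2
r (Quinn): min(-6, -1, 9, 4) = -6
d (Lin): max(-4, -2, -6) = -2
Mid (Quinn): min(-3, -2) = -3
Lin prefers the higher value; Left=-6, Mid=-3. Mid is better since -3 > -6.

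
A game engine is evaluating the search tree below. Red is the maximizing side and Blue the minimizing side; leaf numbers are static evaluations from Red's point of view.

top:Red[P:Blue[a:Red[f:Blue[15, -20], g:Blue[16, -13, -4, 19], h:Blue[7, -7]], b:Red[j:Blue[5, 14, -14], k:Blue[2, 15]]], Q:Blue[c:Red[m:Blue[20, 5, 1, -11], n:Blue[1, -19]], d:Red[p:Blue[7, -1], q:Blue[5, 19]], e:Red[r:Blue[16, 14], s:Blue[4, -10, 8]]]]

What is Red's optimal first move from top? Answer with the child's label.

f (Blue): min(15, -20) = -20
g (Blue): min(16, -13, -4, 19) = -13
h (Blue): min(7, -7) = -7
a (Red): max(-20, -13, -7) = -7
j (Blue): min(5, 14, -14) = -14
k (Blue): min(2, 15) = 2
b (Red): max(-14, 2) = 2
P (Blue): min(-7, 2) = -7
m (Blue): min(20, 5, 1, -11) = -11
n (Blue): min(1, -19) = -19
c (Red): max(-11, -19) = -11
p (Blue): min(7, -1) = -1
q (Blue): min(5, 19) = 5
d (Red): max(-1, 5) = 5
r (Blue): min(16, 14) = 14
s (Blue): min(4, -10, 8) = -10
e (Red): max(14, -10) = 14
Q (Blue): min(-11, 5, 14) = -11
top (Red): max(-7, -11) = -7
Red at top wants the highest of {P=-7, Q=-11}, so chooses P.

P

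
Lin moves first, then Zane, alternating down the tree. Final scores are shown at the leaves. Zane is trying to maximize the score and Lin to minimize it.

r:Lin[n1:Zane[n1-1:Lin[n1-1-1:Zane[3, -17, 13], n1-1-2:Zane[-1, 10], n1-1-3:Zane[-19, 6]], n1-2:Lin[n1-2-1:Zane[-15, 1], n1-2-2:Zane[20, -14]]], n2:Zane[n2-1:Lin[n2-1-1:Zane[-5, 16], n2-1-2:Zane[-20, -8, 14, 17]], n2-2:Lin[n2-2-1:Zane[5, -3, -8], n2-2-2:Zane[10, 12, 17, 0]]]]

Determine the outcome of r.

6

n1-1-1 (Zane): max(3, -17, 13) = 13
n1-1-2 (Zane): max(-1, 10) = 10
n1-1-3 (Zane): max(-19, 6) = 6
n1-1 (Lin): min(13, 10, 6) = 6
n1-2-1 (Zane): max(-15, 1) = 1
n1-2-2 (Zane): max(20, -14) = 20
n1-2 (Lin): min(1, 20) = 1
n1 (Zane): max(6, 1) = 6
n2-1-1 (Zane): max(-5, 16) = 16
n2-1-2 (Zane): max(-20, -8, 14, 17) = 17
n2-1 (Lin): min(16, 17) = 16
n2-2-1 (Zane): max(5, -3, -8) = 5
n2-2-2 (Zane): max(10, 12, 17, 0) = 17
n2-2 (Lin): min(5, 17) = 5
n2 (Zane): max(16, 5) = 16
r (Lin): min(6, 16) = 6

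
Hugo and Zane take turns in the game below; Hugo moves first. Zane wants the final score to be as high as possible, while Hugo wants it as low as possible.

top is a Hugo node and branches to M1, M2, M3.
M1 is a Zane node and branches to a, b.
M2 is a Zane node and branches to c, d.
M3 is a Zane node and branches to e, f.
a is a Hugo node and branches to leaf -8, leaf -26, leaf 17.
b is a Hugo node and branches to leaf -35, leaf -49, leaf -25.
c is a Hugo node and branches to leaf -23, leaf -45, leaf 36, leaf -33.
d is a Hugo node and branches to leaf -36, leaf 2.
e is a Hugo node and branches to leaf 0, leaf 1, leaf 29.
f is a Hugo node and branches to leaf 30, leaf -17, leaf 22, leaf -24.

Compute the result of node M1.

a (Hugo): min(-8, -26, 17) = -26
b (Hugo): min(-35, -49, -25) = -49
M1 (Zane): max(-26, -49) = -26

-26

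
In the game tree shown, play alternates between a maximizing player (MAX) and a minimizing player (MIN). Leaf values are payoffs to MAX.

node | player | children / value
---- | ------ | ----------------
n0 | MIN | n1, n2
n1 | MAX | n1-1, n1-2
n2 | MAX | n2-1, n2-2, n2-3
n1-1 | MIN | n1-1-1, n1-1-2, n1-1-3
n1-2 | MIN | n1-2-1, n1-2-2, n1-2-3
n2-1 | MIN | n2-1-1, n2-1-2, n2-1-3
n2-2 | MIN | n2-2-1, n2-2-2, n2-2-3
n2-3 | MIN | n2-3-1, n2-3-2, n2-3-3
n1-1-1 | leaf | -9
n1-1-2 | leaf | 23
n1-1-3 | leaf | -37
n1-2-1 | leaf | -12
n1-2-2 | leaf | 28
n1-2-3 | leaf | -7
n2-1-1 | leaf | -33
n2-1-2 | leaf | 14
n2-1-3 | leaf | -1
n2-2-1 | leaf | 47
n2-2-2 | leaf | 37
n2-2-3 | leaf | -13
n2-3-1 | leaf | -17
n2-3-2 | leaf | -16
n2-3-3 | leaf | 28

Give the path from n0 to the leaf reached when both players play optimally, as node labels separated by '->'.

n1-1 (MIN): min(-9, 23, -37) = -37
n1-2 (MIN): min(-12, 28, -7) = -12
n1 (MAX): max(-37, -12) = -12
n2-1 (MIN): min(-33, 14, -1) = -33
n2-2 (MIN): min(47, 37, -13) = -13
n2-3 (MIN): min(-17, -16, 28) = -17
n2 (MAX): max(-33, -13, -17) = -13
n0 (MIN): min(-12, -13) = -13
At n0, MIN picks n2 (lowest: -13).
At n2, MAX picks n2-2 (highest: -13).
At n2-2, MIN picks n2-2-3 (lowest: -13).
Terminal value -13.

n0 -> n2 -> n2-2 -> n2-2-3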